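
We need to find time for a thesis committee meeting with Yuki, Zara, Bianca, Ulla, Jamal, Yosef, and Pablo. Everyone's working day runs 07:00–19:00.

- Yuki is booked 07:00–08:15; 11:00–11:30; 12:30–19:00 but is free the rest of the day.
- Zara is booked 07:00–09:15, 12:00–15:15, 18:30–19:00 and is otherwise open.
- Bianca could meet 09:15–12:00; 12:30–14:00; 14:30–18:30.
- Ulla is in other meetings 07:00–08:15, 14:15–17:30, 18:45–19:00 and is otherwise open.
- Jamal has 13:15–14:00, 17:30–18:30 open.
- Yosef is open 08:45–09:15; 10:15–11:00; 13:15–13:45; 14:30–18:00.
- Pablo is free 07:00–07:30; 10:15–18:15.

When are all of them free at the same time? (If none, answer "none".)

Yuki free: 08:15-11:00, 11:30-12:30 (invert busy blocks within the working day).
Zara free: 09:15-12:00, 15:15-18:30 (invert busy blocks within the working day).
Bianca free: 09:15-12:00, 12:30-14:00, 14:30-18:30.
Ulla free: 08:15-14:15, 17:30-18:45 (invert busy blocks within the working day).
Jamal free: 13:15-14:00, 17:30-18:30.
Yosef free: 08:45-09:15, 10:15-11:00, 13:15-13:45, 14:30-18:00.
Pablo free: 07:00-07:30, 10:15-18:15.
Yuki ∩ Zara: 09:15-11:00, 11:30-12:00.
Yuki ∩ Zara ∩ Bianca: 09:15-11:00, 11:30-12:00.
Yuki ∩ Zara ∩ Bianca ∩ Ulla: 09:15-11:00, 11:30-12:00.
Yuki ∩ Zara ∩ Bianca ∩ Ulla ∩ Jamal: ∅.
Yuki ∩ Zara ∩ Bianca ∩ Ulla ∩ Jamal ∩ Yosef: ∅.
Yuki ∩ Zara ∩ Bianca ∩ Ulla ∩ Jamal ∩ Yosef ∩ Pablo: ∅.
There is no time when everyone is free.

none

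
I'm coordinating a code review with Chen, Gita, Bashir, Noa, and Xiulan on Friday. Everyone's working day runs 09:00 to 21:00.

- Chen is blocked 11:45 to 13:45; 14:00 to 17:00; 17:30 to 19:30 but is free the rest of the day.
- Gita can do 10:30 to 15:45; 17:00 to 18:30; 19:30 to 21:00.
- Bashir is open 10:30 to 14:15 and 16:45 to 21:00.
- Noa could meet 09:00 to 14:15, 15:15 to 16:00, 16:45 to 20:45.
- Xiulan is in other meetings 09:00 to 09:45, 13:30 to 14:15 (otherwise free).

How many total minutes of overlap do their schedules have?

Chen free: 09:00-11:45, 13:45-14:00, 17:00-17:30, 19:30-21:00 (invert busy blocks within the working day).
Gita free: 10:30-15:45, 17:00-18:30, 19:30-21:00.
Bashir free: 10:30-14:15, 16:45-21:00.
Noa free: 09:00-14:15, 15:15-16:00, 16:45-20:45.
Xiulan free: 09:45-13:30, 14:15-21:00 (invert busy blocks within the working day).
Chen ∩ Gita: 10:30-11:45, 13:45-14:00, 17:00-17:30, 19:30-21:00.
Chen ∩ Gita ∩ Bashir: 10:30-11:45, 13:45-14:00, 17:00-17:30, 19:30-21:00.
Chen ∩ Gita ∩ Bashir ∩ Noa: 10:30-11:45, 13:45-14:00, 17:00-17:30, 19:30-20:45.
Chen ∩ Gita ∩ Bashir ∩ Noa ∩ Xiulan: 10:30-11:45, 17:00-17:30, 19:30-20:45.
Those are the intersection windows.
Summing the common windows: 75 + 30 + 75 = 180 minutes.

180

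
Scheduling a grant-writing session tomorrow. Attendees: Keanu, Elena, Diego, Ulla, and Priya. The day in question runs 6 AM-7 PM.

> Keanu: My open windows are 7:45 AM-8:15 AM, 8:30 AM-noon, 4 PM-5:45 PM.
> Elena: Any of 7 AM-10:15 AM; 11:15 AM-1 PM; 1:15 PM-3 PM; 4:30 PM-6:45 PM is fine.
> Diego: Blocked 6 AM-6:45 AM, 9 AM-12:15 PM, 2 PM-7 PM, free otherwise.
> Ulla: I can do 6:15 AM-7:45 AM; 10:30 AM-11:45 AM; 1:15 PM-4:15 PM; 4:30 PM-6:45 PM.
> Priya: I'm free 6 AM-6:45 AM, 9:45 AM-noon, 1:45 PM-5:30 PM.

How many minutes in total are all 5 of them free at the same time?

0

Keanu free: 07:45-08:15, 08:30-12:00, 16:00-17:45.
Elena free: 07:00-10:15, 11:15-13:00, 13:15-15:00, 16:30-18:45.
Diego free: 06:45-09:00, 12:15-14:00 (invert busy blocks within the working day).
Ulla free: 06:15-07:45, 10:30-11:45, 13:15-16:15, 16:30-18:45.
Priya free: 06:00-06:45, 09:45-12:00, 13:45-17:30.
Keanu ∩ Elena: 07:45-08:15, 08:30-10:15, 11:15-12:00, 16:30-17:45.
Keanu ∩ Elena ∩ Diego: 07:45-08:15, 08:30-09:00.
Keanu ∩ Elena ∩ Diego ∩ Ulla: ∅.
Keanu ∩ Elena ∩ Diego ∩ Ulla ∩ Priya: ∅.
There is no time when everyone is free.
There is no common window, so the total is 0 minutes.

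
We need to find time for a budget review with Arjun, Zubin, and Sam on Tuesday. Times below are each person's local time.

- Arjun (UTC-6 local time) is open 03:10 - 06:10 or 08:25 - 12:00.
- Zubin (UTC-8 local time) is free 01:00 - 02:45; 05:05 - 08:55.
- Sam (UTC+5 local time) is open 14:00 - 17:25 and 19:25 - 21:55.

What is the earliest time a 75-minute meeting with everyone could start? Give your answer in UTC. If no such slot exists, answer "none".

Arjun in UTC: 09:10-12:10, 14:25-18:00 (add 6h to convert from UTC-6).
Zubin in UTC: 09:00-10:45, 13:05-16:55 (add 8h to convert from UTC-8).
Sam in UTC: 09:00-12:25, 14:25-16:55 (subtract 5h to convert from UTC+5).
Arjun ∩ Zubin: 09:10-10:45, 14:25-16:55.
Arjun ∩ Zubin ∩ Sam: 09:10-10:45, 14:25-16:55.
So the common availability across everyone is 09:10-10:45, 14:25-16:55.
The first common window of at least 75 minutes is 09:10-10:45, so the earliest start is 09:10.

09:10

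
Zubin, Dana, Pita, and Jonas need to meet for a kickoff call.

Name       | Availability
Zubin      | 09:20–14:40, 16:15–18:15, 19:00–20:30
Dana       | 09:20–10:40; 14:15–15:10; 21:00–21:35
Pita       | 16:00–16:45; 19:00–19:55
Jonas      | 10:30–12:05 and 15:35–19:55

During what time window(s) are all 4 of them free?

Zubin ∩ Dana: 09:20-10:40, 14:15-14:40.
Zubin ∩ Dana ∩ Pita: ∅.
Zubin ∩ Dana ∩ Pita ∩ Jonas: ∅.
There is no time when everyone is free.

none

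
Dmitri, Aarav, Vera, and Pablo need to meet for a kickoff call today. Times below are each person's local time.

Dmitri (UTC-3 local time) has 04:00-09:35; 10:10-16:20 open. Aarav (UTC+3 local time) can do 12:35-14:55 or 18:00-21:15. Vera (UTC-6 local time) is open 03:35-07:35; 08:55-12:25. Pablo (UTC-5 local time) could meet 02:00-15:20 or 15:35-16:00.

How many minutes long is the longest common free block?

Dmitri in UTC: 07:00-12:35, 13:10-19:20 (add 3h to convert from UTC-3).
Aarav in UTC: 09:35-11:55, 15:00-18:15 (subtract 3h to convert from UTC+3).
Vera in UTC: 09:35-13:35, 14:55-18:25 (add 6h to convert from UTC-6).
Pablo in UTC: 07:00-20:20, 20:35-21:00 (add 5h to convert from UTC-5).
Dmitri ∩ Aarav: 09:35-11:55, 15:00-18:15.
Dmitri ∩ Aarav ∩ Vera: 09:35-11:55, 15:00-18:15.
Dmitri ∩ Aarav ∩ Vera ∩ Pablo: 09:35-11:55, 15:00-18:15.
The longest is 15:00-18:15 at 195 minutes.

195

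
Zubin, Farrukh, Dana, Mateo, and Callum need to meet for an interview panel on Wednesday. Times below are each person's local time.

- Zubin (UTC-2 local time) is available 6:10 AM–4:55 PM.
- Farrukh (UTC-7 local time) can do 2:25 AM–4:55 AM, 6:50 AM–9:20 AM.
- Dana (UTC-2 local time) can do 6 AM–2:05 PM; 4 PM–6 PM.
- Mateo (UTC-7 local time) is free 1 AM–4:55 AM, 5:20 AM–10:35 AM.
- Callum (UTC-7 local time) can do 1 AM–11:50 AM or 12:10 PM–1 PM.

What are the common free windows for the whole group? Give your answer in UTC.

09:25-11:55, 13:50-16:05

Zubin in UTC: 08:10-18:55 (add 2h to convert from UTC-2).
Farrukh in UTC: 09:25-11:55, 13:50-16:20 (add 7h to convert from UTC-7).
Dana in UTC: 08:00-16:05, 18:00-20:00 (add 2h to convert from UTC-2).
Mateo in UTC: 08:00-11:55, 12:20-17:35 (add 7h to convert from UTC-7).
Callum in UTC: 08:00-18:50, 19:10-20:00 (add 7h to convert from UTC-7).
Zubin ∩ Farrukh: 09:25-11:55, 13:50-16:20.
Zubin ∩ Farrukh ∩ Dana: 09:25-11:55, 13:50-16:05.
Zubin ∩ Farrukh ∩ Dana ∩ Mateo: 09:25-11:55, 13:50-16:05.
Zubin ∩ Farrukh ∩ Dana ∩ Mateo ∩ Callum: 09:25-11:55, 13:50-16:05.
Those are the intersection windows.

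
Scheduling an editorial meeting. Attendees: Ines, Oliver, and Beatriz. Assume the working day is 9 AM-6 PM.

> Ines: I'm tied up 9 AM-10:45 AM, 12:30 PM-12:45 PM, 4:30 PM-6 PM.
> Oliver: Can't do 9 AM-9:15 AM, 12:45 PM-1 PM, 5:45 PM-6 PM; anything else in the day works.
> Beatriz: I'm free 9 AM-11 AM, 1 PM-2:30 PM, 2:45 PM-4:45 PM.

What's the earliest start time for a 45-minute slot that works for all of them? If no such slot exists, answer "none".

Ines free: 10:45-12:30, 12:45-16:30 (invert busy blocks within the working day).
Oliver free: 09:15-12:45, 13:00-17:45 (invert busy blocks within the working day).
Beatriz free: 09:00-11:00, 13:00-14:30, 14:45-16:45.
Ines ∩ Oliver: 10:45-12:30, 13:00-16:30.
Ines ∩ Oliver ∩ Beatriz: 10:45-11:00, 13:00-14:30, 14:45-16:30.
The first common window of at least 45 minutes is 13:00-14:30, so the earliest start is 13:00.

13:00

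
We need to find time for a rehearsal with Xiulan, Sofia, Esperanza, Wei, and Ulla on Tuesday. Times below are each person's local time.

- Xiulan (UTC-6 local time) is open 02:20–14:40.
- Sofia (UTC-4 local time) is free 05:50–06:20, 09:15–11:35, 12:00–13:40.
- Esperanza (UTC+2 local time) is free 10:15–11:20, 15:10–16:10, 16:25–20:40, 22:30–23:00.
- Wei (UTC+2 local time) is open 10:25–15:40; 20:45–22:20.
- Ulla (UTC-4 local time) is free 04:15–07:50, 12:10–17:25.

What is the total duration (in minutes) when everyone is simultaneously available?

Xiulan in UTC: 08:20-20:40 (add 6h to convert from UTC-6).
Sofia in UTC: 09:50-10:20, 13:15-15:35, 16:00-17:40 (add 4h to convert from UTC-4).
Esperanza in UTC: 08:15-09:20, 13:10-14:10, 14:25-18:40, 20:30-21:00 (subtract 2h to convert from UTC+2).
Wei in UTC: 08:25-13:40, 18:45-20:20 (subtract 2h to convert from UTC+2).
Ulla in UTC: 08:15-11:50, 16:10-21:25 (add 4h to convert from UTC-4).
Xiulan ∩ Sofia: 09:50-10:20, 13:15-15:35, 16:00-17:40.
Xiulan ∩ Sofia ∩ Esperanza: 13:15-14:10, 14:25-15:35, 16:00-17:40.
Xiulan ∩ Sofia ∩ Esperanza ∩ Wei: 13:15-13:40.
Xiulan ∩ Sofia ∩ Esperanza ∩ Wei ∩ Ulla: ∅.
There is no time when everyone is free.
There is no common window, so the total is 0 minutes.

0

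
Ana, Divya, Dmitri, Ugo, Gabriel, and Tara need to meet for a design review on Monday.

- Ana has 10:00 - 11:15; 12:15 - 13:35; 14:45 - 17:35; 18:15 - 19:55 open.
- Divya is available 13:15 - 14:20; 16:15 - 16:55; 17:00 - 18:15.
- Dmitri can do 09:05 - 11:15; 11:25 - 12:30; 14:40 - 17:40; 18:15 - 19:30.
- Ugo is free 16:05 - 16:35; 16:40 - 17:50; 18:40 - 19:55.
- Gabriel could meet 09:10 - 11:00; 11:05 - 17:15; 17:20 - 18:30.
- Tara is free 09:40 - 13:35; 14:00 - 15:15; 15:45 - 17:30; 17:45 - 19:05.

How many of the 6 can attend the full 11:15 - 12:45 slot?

Gabriel and Tara can make the full 11:15-12:45 slot — that's 2.

2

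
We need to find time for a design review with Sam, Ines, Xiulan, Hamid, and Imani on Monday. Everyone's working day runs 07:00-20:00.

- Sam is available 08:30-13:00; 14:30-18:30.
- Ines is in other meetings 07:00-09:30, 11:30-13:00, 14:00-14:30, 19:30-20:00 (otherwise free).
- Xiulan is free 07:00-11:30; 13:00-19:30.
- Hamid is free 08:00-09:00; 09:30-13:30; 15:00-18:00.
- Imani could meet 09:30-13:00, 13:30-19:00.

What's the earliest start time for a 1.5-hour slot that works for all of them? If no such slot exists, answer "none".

09:30

Sam free: 08:30-13:00, 14:30-18:30.
Ines free: 09:30-11:30, 13:00-14:00, 14:30-19:30 (invert busy blocks within the working day).
Xiulan free: 07:00-11:30, 13:00-19:30.
Hamid free: 08:00-09:00, 09:30-13:30, 15:00-18:00.
Imani free: 09:30-13:00, 13:30-19:00.
Sam ∩ Ines: 09:30-11:30, 14:30-18:30.
Sam ∩ Ines ∩ Xiulan: 09:30-11:30, 14:30-18:30.
Sam ∩ Ines ∩ Xiulan ∩ Hamid: 09:30-11:30, 15:00-18:00.
Sam ∩ Ines ∩ Xiulan ∩ Hamid ∩ Imani: 09:30-11:30, 15:00-18:00.
The first common window of at least 90 minutes is 09:30-11:30, so the earliest start is 09:30.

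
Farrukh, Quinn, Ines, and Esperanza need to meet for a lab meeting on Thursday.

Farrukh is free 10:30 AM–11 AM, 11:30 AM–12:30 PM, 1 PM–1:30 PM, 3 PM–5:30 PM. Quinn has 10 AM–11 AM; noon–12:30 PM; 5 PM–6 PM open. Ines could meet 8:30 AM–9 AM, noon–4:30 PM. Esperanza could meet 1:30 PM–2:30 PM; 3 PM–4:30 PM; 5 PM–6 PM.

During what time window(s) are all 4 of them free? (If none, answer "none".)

none

Farrukh ∩ Quinn: 10:30-11:00, 12:00-12:30, 17:00-17:30.
Farrukh ∩ Quinn ∩ Ines: 12:00-12:30.
Farrukh ∩ Quinn ∩ Ines ∩ Esperanza: ∅.
There is no time when everyone is free.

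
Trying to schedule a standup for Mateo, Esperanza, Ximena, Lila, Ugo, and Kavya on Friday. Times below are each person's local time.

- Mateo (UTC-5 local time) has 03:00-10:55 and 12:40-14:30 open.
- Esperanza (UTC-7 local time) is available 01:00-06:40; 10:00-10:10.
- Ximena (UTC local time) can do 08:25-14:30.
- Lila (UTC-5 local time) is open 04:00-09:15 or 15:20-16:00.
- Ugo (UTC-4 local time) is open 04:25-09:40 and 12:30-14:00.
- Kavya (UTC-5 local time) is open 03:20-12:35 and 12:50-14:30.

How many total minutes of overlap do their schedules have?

280

Mateo in UTC: 08:00-15:55, 17:40-19:30 (add 5h to convert from UTC-5).
Esperanza in UTC: 08:00-13:40, 17:00-17:10 (add 7h to convert from UTC-7).
Ximena in UTC: 08:25-14:30.
Lila in UTC: 09:00-14:15, 20:20-21:00 (add 5h to convert from UTC-5).
Ugo in UTC: 08:25-13:40, 16:30-18:00 (add 4h to convert from UTC-4).
Kavya in UTC: 08:20-17:35, 17:50-19:30 (add 5h to convert from UTC-5).
Mateo ∩ Esperanza: 08:00-13:40.
Mateo ∩ Esperanza ∩ Ximena: 08:25-13:40.
Mateo ∩ Esperanza ∩ Ximena ∩ Lila: 09:00-13:40.
Mateo ∩ Esperanza ∩ Ximena ∩ Lila ∩ Ugo: 09:00-13:40.
Mateo ∩ Esperanza ∩ Ximena ∩ Lila ∩ Ugo ∩ Kavya: 09:00-13:40.
That's a single block of 280 minutes.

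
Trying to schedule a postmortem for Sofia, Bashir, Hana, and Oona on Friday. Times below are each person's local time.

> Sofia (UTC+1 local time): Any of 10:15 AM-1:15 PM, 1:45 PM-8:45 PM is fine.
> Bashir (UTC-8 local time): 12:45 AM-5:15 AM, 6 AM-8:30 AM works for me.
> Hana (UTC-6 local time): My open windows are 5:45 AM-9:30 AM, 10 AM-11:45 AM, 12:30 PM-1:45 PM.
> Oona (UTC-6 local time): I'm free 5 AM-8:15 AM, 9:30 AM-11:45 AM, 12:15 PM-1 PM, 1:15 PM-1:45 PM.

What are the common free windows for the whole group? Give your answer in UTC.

Sofia in UTC: 09:15-12:15, 12:45-19:45 (subtract 1h to convert from UTC+1).
Bashir in UTC: 08:45-13:15, 14:00-16:30 (add 8h to convert from UTC-8).
Hana in UTC: 11:45-15:30, 16:00-17:45, 18:30-19:45 (add 6h to convert from UTC-6).
Oona in UTC: 11:00-14:15, 15:30-17:45, 18:15-19:00, 19:15-19:45 (add 6h to convert from UTC-6).
Sofia ∩ Bashir: 09:15-12:15, 12:45-13:15, 14:00-16:30.
Sofia ∩ Bashir ∩ Hana: 11:45-12:15, 12:45-13:15, 14:00-15:30, 16:00-16:30.
Sofia ∩ Bashir ∩ Hana ∩ Oona: 11:45-12:15, 12:45-13:15, 14:00-14:15, 16:00-16:30.

11:45-12:15, 12:45-13:15, 14:00-14:15, 16:00-16:30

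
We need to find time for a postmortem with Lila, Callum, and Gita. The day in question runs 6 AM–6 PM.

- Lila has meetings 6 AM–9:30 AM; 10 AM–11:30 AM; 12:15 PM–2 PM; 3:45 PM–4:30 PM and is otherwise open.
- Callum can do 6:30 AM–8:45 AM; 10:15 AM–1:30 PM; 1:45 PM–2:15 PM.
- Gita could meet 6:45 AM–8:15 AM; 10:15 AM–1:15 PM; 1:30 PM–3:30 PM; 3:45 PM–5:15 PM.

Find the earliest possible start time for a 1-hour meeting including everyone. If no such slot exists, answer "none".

none

Lila free: 09:30-10:00, 11:30-12:15, 14:00-15:45, 16:30-18:00 (invert busy blocks within the working day).
Callum free: 06:30-08:45, 10:15-13:30, 13:45-14:15.
Gita free: 06:45-08:15, 10:15-13:15, 13:30-15:30, 15:45-17:15.
Lila ∩ Callum: 11:30-12:15, 14:00-14:15.
Lila ∩ Callum ∩ Gita: 11:30-12:15, 14:00-14:15.
So the common availability across everyone is 11:30-12:15, 14:00-14:15.
No common window is at least 60 minutes long.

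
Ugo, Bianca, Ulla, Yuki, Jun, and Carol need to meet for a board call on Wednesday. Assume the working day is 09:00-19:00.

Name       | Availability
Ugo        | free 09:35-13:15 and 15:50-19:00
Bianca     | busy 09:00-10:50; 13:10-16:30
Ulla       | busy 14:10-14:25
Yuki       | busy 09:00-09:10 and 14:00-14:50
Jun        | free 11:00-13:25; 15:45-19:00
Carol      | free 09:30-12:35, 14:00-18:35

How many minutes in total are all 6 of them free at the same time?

220

Ugo free: 09:35-13:15, 15:50-19:00.
Bianca free: 10:50-13:10, 16:30-19:00 (invert busy blocks within the working day).
Ulla free: 09:00-14:10, 14:25-19:00 (invert busy blocks within the working day).
Yuki free: 09:10-14:00, 14:50-19:00 (invert busy blocks within the working day).
Jun free: 11:00-13:25, 15:45-19:00.
Carol free: 09:30-12:35, 14:00-18:35.
Ugo ∩ Bianca: 10:50-13:10, 16:30-19:00.
Ugo ∩ Bianca ∩ Ulla: 10:50-13:10, 16:30-19:00.
Ugo ∩ Bianca ∩ Ulla ∩ Yuki: 10:50-13:10, 16:30-19:00.
Ugo ∩ Bianca ∩ Ulla ∩ Yuki ∩ Jun: 11:00-13:10, 16:30-19:00.
Ugo ∩ Bianca ∩ Ulla ∩ Yuki ∩ Jun ∩ Carol: 11:00-12:35, 16:30-18:35.
Summing the common windows: 95 + 125 = 220 minutes.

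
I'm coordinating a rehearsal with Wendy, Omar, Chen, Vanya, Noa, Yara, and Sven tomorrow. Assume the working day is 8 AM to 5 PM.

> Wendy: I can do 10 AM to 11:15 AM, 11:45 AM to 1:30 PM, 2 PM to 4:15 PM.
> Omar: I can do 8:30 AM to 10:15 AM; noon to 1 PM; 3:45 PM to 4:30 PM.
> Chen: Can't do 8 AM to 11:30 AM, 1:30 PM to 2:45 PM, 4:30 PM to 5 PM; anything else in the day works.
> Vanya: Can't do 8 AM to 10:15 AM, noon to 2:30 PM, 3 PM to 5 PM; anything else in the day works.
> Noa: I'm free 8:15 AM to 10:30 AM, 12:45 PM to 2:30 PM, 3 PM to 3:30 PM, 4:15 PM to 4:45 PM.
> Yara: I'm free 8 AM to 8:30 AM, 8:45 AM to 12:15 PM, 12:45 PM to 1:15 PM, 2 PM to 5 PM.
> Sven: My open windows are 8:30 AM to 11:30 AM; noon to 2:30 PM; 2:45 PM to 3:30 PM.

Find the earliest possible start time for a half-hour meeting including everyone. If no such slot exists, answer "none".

Wendy free: 10:00-11:15, 11:45-13:30, 14:00-16:15.
Omar free: 08:30-10:15, 12:00-13:00, 15:45-16:30.
Chen free: 11:30-13:30, 14:45-16:30 (invert busy blocks within the working day).
Vanya free: 10:15-12:00, 14:30-15:00 (invert busy blocks within the working day).
Noa free: 08:15-10:30, 12:45-14:30, 15:00-15:30, 16:15-16:45.
Yara free: 08:00-08:30, 08:45-12:15, 12:45-13:15, 14:00-17:00.
Sven free: 08:30-11:30, 12:00-14:30, 14:45-15:30.
Wendy ∩ Omar: 10:00-10:15, 12:00-13:00, 15:45-16:15.
Wendy ∩ Omar ∩ Chen: 12:00-13:00, 15:45-16:15.
Wendy ∩ Omar ∩ Chen ∩ Vanya: ∅.
Wendy ∩ Omar ∩ Chen ∩ Vanya ∩ Noa: ∅.
Wendy ∩ Omar ∩ Chen ∩ Vanya ∩ Noa ∩ Yara: ∅.
Wendy ∩ Omar ∩ Chen ∩ Vanya ∩ Noa ∩ Yara ∩ Sven: ∅.
There is no time when everyone is free.
No common window is at least 30 minutes long.

none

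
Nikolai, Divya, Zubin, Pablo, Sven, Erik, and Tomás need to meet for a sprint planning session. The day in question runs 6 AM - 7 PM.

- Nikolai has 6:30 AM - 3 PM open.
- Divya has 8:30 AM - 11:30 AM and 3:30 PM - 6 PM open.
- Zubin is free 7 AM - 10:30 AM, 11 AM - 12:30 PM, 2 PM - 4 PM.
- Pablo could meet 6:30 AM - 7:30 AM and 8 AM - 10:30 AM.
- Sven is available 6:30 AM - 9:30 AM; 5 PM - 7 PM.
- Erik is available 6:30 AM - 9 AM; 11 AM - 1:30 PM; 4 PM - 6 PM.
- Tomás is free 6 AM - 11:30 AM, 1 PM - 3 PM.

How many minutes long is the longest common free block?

30

Nikolai ∩ Divya: 08:30-11:30.
Nikolai ∩ Divya ∩ Zubin: 08:30-10:30, 11:00-11:30.
Nikolai ∩ Divya ∩ Zubin ∩ Pablo: 08:30-10:30.
Nikolai ∩ Divya ∩ Zubin ∩ Pablo ∩ Sven: 08:30-09:30.
Nikolai ∩ Divya ∩ Zubin ∩ Pablo ∩ Sven ∩ Erik: 08:30-09:00.
Nikolai ∩ Divya ∩ Zubin ∩ Pablo ∩ Sven ∩ Erik ∩ Tomás: 08:30-09:00.
Those are the intersection windows.
The longest is 08:30-09:00 at 30 minutes.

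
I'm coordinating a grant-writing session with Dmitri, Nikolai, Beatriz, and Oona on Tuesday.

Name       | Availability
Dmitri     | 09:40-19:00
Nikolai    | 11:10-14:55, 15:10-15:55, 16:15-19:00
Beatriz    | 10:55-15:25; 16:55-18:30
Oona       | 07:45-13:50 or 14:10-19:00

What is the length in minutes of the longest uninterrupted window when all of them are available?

160

Dmitri ∩ Nikolai: 11:10-14:55, 15:10-15:55, 16:15-19:00.
Dmitri ∩ Nikolai ∩ Beatriz: 11:10-14:55, 15:10-15:25, 16:55-18:30.
Dmitri ∩ Nikolai ∩ Beatriz ∩ Oona: 11:10-13:50, 14:10-14:55, 15:10-15:25, 16:55-18:30.
The longest is 11:10-13:50 at 160 minutes.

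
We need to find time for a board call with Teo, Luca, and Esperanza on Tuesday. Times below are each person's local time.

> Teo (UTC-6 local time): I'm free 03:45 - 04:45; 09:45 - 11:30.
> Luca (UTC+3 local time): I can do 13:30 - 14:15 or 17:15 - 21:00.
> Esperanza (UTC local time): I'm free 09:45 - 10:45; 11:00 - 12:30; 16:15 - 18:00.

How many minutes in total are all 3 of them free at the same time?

90

Teo in UTC: 09:45-10:45, 15:45-17:30 (add 6h to convert from UTC-6).
Luca in UTC: 10:30-11:15, 14:15-18:00 (subtract 3h to convert from UTC+3).
Esperanza in UTC: 09:45-10:45, 11:00-12:30, 16:15-18:00.
Teo ∩ Luca: 10:30-10:45, 15:45-17:30.
Teo ∩ Luca ∩ Esperanza: 10:30-10:45, 16:15-17:30.
Summing the common windows: 15 + 75 = 90 minutes.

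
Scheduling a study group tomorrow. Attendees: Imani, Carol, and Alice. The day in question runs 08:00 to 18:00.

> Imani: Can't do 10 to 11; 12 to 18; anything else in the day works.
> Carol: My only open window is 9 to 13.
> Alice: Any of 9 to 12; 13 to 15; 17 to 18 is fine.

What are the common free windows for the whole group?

Imani free: 08:00-10:00, 11:00-12:00 (invert busy blocks within the working day).
Carol free: 09:00-13:00.
Alice free: 09:00-12:00, 13:00-15:00, 17:00-18:00.
Imani ∩ Carol: 09:00-10:00, 11:00-12:00.
Imani ∩ Carol ∩ Alice: 09:00-10:00, 11:00-12:00.

09:00-10:00, 11:00-12:00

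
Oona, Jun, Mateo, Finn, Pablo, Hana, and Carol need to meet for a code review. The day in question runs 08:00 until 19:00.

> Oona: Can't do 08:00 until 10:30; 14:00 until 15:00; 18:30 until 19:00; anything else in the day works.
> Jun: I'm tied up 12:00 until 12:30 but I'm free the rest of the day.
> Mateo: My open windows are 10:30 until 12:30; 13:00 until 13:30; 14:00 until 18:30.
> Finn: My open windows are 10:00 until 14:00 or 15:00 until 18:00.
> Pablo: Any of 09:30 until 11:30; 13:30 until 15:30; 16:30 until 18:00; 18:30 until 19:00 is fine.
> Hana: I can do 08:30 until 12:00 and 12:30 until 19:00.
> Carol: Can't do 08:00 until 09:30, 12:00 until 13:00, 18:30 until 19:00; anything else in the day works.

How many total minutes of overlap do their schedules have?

180

Oona free: 10:30-14:00, 15:00-18:30 (invert busy blocks within the working day).
Jun free: 08:00-12:00, 12:30-19:00 (invert busy blocks within the working day).
Mateo free: 10:30-12:30, 13:00-13:30, 14:00-18:30.
Finn free: 10:00-14:00, 15:00-18:00.
Pablo free: 09:30-11:30, 13:30-15:30, 16:30-18:00, 18:30-19:00.
Hana free: 08:30-12:00, 12:30-19:00.
Carol free: 09:30-12:00, 13:00-18:30 (invert busy blocks within the working day).
Oona ∩ Jun: 10:30-12:00, 12:30-14:00, 15:00-18:30.
Oona ∩ Jun ∩ Mateo: 10:30-12:00, 13:00-13:30, 15:00-18:30.
Oona ∩ Jun ∩ Mateo ∩ Finn: 10:30-12:00, 13:00-13:30, 15:00-18:00.
Oona ∩ Jun ∩ Mateo ∩ Finn ∩ Pablo: 10:30-11:30, 15:00-15:30, 16:30-18:00.
Oona ∩ Jun ∩ Mateo ∩ Finn ∩ Pablo ∩ Hana: 10:30-11:30, 15:00-15:30, 16:30-18:00.
Oona ∩ Jun ∩ Mateo ∩ Finn ∩ Pablo ∩ Hana ∩ Carol: 10:30-11:30, 15:00-15:30, 16:30-18:00.
Summing the common windows: 60 + 30 + 90 = 180 minutes.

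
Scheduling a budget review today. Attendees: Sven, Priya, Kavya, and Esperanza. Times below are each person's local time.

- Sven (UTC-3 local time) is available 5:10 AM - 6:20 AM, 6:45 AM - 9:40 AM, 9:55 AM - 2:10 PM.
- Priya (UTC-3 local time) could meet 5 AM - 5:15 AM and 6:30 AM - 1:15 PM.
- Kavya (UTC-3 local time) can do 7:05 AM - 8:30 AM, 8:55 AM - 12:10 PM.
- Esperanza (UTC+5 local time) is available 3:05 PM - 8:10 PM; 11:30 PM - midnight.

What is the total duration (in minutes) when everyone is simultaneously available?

Sven in UTC: 08:10-09:20, 09:45-12:40, 12:55-17:10 (add 3h to convert from UTC-3).
Priya in UTC: 08:00-08:15, 09:30-16:15 (add 3h to convert from UTC-3).
Kavya in UTC: 10:05-11:30, 11:55-15:10 (add 3h to convert from UTC-3).
Esperanza in UTC: 10:05-15:10, 18:30-19:00 (subtract 5h to convert from UTC+5).
Sven ∩ Priya: 08:10-08:15, 09:45-12:40, 12:55-16:15.
Sven ∩ Priya ∩ Kavya: 10:05-11:30, 11:55-12:40, 12:55-15:10.
Sven ∩ Priya ∩ Kavya ∩ Esperanza: 10:05-11:30, 11:55-12:40, 12:55-15:10.
So the common availability across everyone is 10:05-11:30, 11:55-12:40, 12:55-15:10.
Summing the common windows: 85 + 45 + 135 = 265 minutes.

265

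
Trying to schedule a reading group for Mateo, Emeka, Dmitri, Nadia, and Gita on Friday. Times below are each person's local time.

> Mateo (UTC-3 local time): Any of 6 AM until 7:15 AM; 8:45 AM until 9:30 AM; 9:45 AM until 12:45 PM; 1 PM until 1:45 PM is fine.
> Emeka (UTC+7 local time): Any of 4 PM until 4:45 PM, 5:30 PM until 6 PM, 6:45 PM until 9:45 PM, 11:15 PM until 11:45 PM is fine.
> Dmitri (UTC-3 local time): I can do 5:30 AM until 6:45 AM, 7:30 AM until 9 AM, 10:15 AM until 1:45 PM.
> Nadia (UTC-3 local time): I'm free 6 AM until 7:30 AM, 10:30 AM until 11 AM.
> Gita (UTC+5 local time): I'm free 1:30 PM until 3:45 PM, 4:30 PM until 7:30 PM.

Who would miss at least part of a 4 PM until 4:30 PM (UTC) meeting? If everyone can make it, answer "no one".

Emeka, Gita, Nadia

Mateo in UTC: 09:00-10:15, 11:45-12:30, 12:45-15:45, 16:00-16:45 (add 3h to convert from UTC-3).
Emeka in UTC: 09:00-09:45, 10:30-11:00, 11:45-14:45, 16:15-16:45 (subtract 7h to convert from UTC+7).
Dmitri in UTC: 08:30-09:45, 10:30-12:00, 13:15-16:45 (add 3h to convert from UTC-3).
Nadia in UTC: 09:00-10:30, 13:30-14:00 (add 3h to convert from UTC-3).
Gita in UTC: 08:30-10:45, 11:30-14:30 (subtract 5h to convert from UTC+5).
Mateo: free for 16:00-16:30. Emeka: not fully free for 16:00-16:30. Dmitri: free for 16:00-16:30. Nadia: not fully free for 16:00-16:30. Gita: not fully free for 16:00-16:30.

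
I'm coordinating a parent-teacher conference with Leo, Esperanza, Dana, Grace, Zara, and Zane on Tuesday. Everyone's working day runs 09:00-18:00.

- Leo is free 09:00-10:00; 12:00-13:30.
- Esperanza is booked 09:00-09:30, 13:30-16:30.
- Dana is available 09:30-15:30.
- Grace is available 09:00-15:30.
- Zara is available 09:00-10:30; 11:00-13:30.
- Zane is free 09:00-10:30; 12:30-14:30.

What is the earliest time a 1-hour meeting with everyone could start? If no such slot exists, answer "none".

Leo free: 09:00-10:00, 12:00-13:30.
Esperanza free: 09:30-13:30, 16:30-18:00 (invert busy blocks within the working day).
Dana free: 09:30-15:30.
Grace free: 09:00-15:30.
Zara free: 09:00-10:30, 11:00-13:30.
Zane free: 09:00-10:30, 12:30-14:30.
Leo ∩ Esperanza: 09:30-10:00, 12:00-13:30.
Leo ∩ Esperanza ∩ Dana: 09:30-10:00, 12:00-13:30.
Leo ∩ Esperanza ∩ Dana ∩ Grace: 09:30-10:00, 12:00-13:30.
Leo ∩ Esperanza ∩ Dana ∩ Grace ∩ Zara: 09:30-10:00, 12:00-13:30.
Leo ∩ Esperanza ∩ Dana ∩ Grace ∩ Zara ∩ Zane: 09:30-10:00, 12:30-13:30.
So the common availability across everyone is 09:30-10:00, 12:30-13:30.
The first common window of at least 60 minutes is 12:30-13:30, so the earliest start is 12:30.

12:30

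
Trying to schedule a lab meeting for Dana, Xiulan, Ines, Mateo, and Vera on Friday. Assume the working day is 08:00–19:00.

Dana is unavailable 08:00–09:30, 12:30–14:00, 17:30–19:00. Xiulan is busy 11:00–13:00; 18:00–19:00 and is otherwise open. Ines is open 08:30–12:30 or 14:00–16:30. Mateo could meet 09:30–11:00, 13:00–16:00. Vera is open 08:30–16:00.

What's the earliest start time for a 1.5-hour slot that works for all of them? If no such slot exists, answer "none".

09:30

Dana free: 09:30-12:30, 14:00-17:30 (invert busy blocks within the working day).
Xiulan free: 08:00-11:00, 13:00-18:00 (invert busy blocks within the working day).
Ines free: 08:30-12:30, 14:00-16:30.
Mateo free: 09:30-11:00, 13:00-16:00.
Vera free: 08:30-16:00.
Dana ∩ Xiulan: 09:30-11:00, 14:00-17:30.
Dana ∩ Xiulan ∩ Ines: 09:30-11:00, 14:00-16:30.
Dana ∩ Xiulan ∩ Ines ∩ Mateo: 09:30-11:00, 14:00-16:00.
Dana ∩ Xiulan ∩ Ines ∩ Mateo ∩ Vera: 09:30-11:00, 14:00-16:00.
The first common window of at least 90 minutes is 09:30-11:00, so the earliest start is 09:30.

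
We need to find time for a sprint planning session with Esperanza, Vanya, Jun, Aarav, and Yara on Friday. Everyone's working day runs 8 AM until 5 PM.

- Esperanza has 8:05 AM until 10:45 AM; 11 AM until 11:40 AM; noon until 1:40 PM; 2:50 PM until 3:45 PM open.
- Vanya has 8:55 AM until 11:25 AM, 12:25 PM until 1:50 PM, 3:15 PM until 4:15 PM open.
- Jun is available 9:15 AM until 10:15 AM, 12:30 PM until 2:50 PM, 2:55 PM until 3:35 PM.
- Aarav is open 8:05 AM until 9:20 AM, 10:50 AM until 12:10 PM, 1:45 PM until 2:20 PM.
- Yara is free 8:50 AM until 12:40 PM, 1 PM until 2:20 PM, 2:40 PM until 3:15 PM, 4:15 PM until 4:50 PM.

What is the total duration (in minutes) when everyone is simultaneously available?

Esperanza ∩ Vanya: 08:55-10:45, 11:00-11:25, 12:25-13:40, 15:15-15:45.
Esperanza ∩ Vanya ∩ Jun: 09:15-10:15, 12:30-13:40, 15:15-15:35.
Esperanza ∩ Vanya ∩ Jun ∩ Aarav: 09:15-09:20.
Esperanza ∩ Vanya ∩ Jun ∩ Aarav ∩ Yara: 09:15-09:20.
That's a single block of 5 minutes.

5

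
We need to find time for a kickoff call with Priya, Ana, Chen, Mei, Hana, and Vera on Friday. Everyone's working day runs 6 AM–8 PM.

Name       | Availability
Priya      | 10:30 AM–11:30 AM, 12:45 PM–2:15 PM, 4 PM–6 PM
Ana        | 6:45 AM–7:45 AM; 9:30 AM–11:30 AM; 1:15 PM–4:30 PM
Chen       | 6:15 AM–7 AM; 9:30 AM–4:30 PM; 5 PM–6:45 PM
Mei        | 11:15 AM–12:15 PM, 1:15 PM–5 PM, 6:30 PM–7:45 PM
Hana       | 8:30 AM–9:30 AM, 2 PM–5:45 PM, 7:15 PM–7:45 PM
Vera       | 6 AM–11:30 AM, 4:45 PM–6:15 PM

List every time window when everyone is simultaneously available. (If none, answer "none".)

Priya ∩ Ana: 10:30-11:30, 13:15-14:15, 16:00-16:30.
Priya ∩ Ana ∩ Chen: 10:30-11:30, 13:15-14:15, 16:00-16:30.
Priya ∩ Ana ∩ Chen ∩ Mei: 11:15-11:30, 13:15-14:15, 16:00-16:30.
Priya ∩ Ana ∩ Chen ∩ Mei ∩ Hana: 14:00-14:15, 16:00-16:30.
Priya ∩ Ana ∩ Chen ∩ Mei ∩ Hana ∩ Vera: ∅.
There is no time when everyone is free.

none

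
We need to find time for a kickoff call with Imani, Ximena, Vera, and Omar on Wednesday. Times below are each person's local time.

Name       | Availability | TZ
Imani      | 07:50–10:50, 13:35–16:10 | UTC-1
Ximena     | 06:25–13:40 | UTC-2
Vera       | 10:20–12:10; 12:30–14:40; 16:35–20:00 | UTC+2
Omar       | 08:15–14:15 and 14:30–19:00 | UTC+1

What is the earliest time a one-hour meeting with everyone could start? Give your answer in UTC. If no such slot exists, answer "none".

08:50

Imani in UTC: 08:50-11:50, 14:35-17:10 (add 1h to convert from UTC-1).
Ximena in UTC: 08:25-15:40 (add 2h to convert from UTC-2).
Vera in UTC: 08:20-10:10, 10:30-12:40, 14:35-18:00 (subtract 2h to convert from UTC+2).
Omar in UTC: 07:15-13:15, 13:30-18:00 (subtract 1h to convert from UTC+1).
Imani ∩ Ximena: 08:50-11:50, 14:35-15:40.
Imani ∩ Ximena ∩ Vera: 08:50-10:10, 10:30-11:50, 14:35-15:40.
Imani ∩ Ximena ∩ Vera ∩ Omar: 08:50-10:10, 10:30-11:50, 14:35-15:40.
So the common availability across everyone is 08:50-10:10, 10:30-11:50, 14:35-15:40.
The first common window of at least 60 minutes is 08:50-10:10, so the earliest start is 08:50.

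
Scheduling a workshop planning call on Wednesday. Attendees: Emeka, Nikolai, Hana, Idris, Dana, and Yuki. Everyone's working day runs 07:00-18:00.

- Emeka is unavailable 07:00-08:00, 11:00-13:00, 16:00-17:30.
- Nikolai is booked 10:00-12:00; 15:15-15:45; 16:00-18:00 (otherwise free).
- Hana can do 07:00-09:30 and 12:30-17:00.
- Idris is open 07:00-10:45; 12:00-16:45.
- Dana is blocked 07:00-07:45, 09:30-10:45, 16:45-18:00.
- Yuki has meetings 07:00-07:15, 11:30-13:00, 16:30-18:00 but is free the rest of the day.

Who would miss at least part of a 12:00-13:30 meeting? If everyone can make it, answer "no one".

Emeka free: 08:00-11:00, 13:00-16:00, 17:30-18:00 (invert busy blocks within the working day).
Nikolai free: 07:00-10:00, 12:00-15:15, 15:45-16:00 (invert busy blocks within the working day).
Hana free: 07:00-09:30, 12:30-17:00.
Idris free: 07:00-10:45, 12:00-16:45.
Dana free: 07:45-09:30, 10:45-16:45 (invert busy blocks within the working day).
Yuki free: 07:15-11:30, 13:00-16:30 (invert busy blocks within the working day).
Emeka: not fully free for 12:00-13:30. Nikolai: free for 12:00-13:30. Hana: not fully free for 12:00-13:30. Idris: free for 12:00-13:30. Dana: free for 12:00-13:30. Yuki: not fully free for 12:00-13:30.

Emeka, Hana, Yuki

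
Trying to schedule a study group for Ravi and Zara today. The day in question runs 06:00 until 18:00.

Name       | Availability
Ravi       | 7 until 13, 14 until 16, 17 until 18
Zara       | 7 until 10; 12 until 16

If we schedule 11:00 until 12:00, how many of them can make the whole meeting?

Ravi can make the full 11:00-12:00 slot — that's 1.

1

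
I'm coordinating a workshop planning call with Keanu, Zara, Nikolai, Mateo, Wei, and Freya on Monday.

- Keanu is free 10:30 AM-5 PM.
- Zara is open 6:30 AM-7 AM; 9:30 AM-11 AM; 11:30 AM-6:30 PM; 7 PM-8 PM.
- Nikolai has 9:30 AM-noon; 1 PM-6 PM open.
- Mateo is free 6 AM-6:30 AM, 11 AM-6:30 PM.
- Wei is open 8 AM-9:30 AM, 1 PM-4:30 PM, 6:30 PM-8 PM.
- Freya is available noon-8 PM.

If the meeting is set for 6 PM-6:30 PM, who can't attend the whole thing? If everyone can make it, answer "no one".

Keanu: not fully free for 18:00-18:30. Zara: free for 18:00-18:30. Nikolai: not fully free for 18:00-18:30. Mateo: free for 18:00-18:30. Wei: not fully free for 18:00-18:30. Freya: free for 18:00-18:30.

Keanu, Nikolai, Wei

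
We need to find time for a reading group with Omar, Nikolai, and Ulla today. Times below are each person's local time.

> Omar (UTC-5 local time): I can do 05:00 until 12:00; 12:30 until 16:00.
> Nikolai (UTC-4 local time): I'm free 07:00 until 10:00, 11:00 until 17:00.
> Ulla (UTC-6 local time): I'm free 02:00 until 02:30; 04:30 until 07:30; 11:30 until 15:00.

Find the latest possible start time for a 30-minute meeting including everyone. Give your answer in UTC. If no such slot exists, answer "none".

Omar in UTC: 10:00-17:00, 17:30-21:00 (add 5h to convert from UTC-5).
Nikolai in UTC: 11:00-14:00, 15:00-21:00 (add 4h to convert from UTC-4).
Ulla in UTC: 08:00-08:30, 10:30-13:30, 17:30-21:00 (add 6h to convert from UTC-6).
Omar ∩ Nikolai: 11:00-14:00, 15:00-17:00, 17:30-21:00.
Omar ∩ Nikolai ∩ Ulla: 11:00-13:30, 17:30-21:00.
The last common window of at least 30 minutes is 17:30-21:00; a 30-minute meeting can start as late as 20:30 and still end by 21:00.

20:30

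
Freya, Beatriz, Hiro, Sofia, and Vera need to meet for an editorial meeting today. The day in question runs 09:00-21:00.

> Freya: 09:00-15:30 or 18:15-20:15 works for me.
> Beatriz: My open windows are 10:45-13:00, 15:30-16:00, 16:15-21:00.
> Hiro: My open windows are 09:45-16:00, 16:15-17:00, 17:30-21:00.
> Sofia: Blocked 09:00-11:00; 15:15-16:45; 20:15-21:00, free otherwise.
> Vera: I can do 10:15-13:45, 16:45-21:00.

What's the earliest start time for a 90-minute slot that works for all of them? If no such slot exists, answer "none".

Freya free: 09:00-15:30, 18:15-20:15.
Beatriz free: 10:45-13:00, 15:30-16:00, 16:15-21:00.
Hiro free: 09:45-16:00, 16:15-17:00, 17:30-21:00.
Sofia free: 11:00-15:15, 16:45-20:15 (invert busy blocks within the working day).
Vera free: 10:15-13:45, 16:45-21:00.
Freya ∩ Beatriz: 10:45-13:00, 18:15-20:15.
Freya ∩ Beatriz ∩ Hiro: 10:45-13:00, 18:15-20:15.
Freya ∩ Beatriz ∩ Hiro ∩ Sofia: 11:00-13:00, 18:15-20:15.
Freya ∩ Beatriz ∩ Hiro ∩ Sofia ∩ Vera: 11:00-13:00, 18:15-20:15.
The first common window of at least 90 minutes is 11:00-13:00, so the earliest start is 11:00.

11:00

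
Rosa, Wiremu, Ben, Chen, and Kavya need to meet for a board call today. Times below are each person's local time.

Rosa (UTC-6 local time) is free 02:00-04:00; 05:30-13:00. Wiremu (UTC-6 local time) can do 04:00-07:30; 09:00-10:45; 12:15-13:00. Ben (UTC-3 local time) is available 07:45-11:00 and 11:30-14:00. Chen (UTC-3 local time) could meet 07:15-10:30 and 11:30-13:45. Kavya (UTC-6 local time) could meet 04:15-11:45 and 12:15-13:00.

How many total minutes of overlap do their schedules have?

Rosa in UTC: 08:00-10:00, 11:30-19:00 (add 6h to convert from UTC-6).
Wiremu in UTC: 10:00-13:30, 15:00-16:45, 18:15-19:00 (add 6h to convert from UTC-6).
Ben in UTC: 10:45-14:00, 14:30-17:00 (add 3h to convert from UTC-3).
Chen in UTC: 10:15-13:30, 14:30-16:45 (add 3h to convert from UTC-3).
Kavya in UTC: 10:15-17:45, 18:15-19:00 (add 6h to convert from UTC-6).
Rosa ∩ Wiremu: 11:30-13:30, 15:00-16:45, 18:15-19:00.
Rosa ∩ Wiremu ∩ Ben: 11:30-13:30, 15:00-16:45.
Rosa ∩ Wiremu ∩ Ben ∩ Chen: 11:30-13:30, 15:00-16:45.
Rosa ∩ Wiremu ∩ Ben ∩ Chen ∩ Kavya: 11:30-13:30, 15:00-16:45.
Those are the intersection windows.
Summing the common windows: 120 + 105 = 225 minutes.

225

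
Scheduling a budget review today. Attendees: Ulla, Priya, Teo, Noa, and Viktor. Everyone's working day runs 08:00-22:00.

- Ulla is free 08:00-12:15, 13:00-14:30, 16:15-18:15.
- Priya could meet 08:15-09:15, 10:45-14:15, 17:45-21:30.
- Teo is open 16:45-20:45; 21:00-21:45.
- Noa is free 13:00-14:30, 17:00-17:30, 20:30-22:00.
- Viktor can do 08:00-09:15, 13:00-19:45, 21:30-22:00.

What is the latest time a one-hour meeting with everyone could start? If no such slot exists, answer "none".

none

Ulla ∩ Priya: 08:15-09:15, 10:45-12:15, 13:00-14:15, 17:45-18:15.
Ulla ∩ Priya ∩ Teo: 17:45-18:15.
Ulla ∩ Priya ∩ Teo ∩ Noa: ∅.
Ulla ∩ Priya ∩ Teo ∩ Noa ∩ Viktor: ∅.
There is no time when everyone is free.
No common window is at least 60 minutes long.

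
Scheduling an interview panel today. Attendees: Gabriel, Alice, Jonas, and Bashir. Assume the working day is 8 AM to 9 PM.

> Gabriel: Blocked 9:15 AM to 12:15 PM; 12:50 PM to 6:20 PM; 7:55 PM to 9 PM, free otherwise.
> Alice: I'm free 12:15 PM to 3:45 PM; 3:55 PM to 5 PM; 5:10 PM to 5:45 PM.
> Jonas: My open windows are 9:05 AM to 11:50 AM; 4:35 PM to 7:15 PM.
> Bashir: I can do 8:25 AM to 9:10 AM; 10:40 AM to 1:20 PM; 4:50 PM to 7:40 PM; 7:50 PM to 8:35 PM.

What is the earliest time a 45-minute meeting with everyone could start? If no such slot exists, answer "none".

Gabriel free: 08:00-09:15, 12:15-12:50, 18:20-19:55 (invert busy blocks within the working day).
Alice free: 12:15-15:45, 15:55-17:00, 17:10-17:45.
Jonas free: 09:05-11:50, 16:35-19:15.
Bashir free: 08:25-09:10, 10:40-13:20, 16:50-19:40, 19:50-20:35.
Gabriel ∩ Alice: 12:15-12:50.
Gabriel ∩ Alice ∩ Jonas: ∅.
Gabriel ∩ Alice ∩ Jonas ∩ Bashir: ∅.
There is no time when everyone is free.
No common window is at least 45 minutes long.

none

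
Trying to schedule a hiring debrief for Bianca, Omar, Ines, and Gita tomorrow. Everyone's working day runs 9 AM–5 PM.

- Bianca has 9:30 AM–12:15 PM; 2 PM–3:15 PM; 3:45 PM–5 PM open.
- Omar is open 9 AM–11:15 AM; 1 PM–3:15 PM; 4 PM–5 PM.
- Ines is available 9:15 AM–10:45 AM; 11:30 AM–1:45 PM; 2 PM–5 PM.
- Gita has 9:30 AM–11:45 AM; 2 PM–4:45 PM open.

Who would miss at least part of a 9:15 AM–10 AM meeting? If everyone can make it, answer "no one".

Bianca: not fully free for 09:15-10:00. Omar: free for 09:15-10:00. Ines: free for 09:15-10:00. Gita: not fully free for 09:15-10:00.

Bianca, Gita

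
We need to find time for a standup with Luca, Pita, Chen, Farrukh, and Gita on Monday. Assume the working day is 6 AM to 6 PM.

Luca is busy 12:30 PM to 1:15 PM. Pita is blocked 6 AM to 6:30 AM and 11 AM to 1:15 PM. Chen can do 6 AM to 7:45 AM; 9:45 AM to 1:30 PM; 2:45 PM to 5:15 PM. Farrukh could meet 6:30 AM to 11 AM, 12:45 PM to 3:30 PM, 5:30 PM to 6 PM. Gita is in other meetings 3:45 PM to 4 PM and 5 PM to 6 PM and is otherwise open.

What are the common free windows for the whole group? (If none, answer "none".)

Luca free: 06:00-12:30, 13:15-18:00 (invert busy blocks within the working day).
Pita free: 06:30-11:00, 13:15-18:00 (invert busy blocks within the working day).
Chen free: 06:00-07:45, 09:45-13:30, 14:45-17:15.
Farrukh free: 06:30-11:00, 12:45-15:30, 17:30-18:00.
Gita free: 06:00-15:45, 16:00-17:00 (invert busy blocks within the working day).
Luca ∩ Pita: 06:30-11:00, 13:15-18:00.
Luca ∩ Pita ∩ Chen: 06:30-07:45, 09:45-11:00, 13:15-13:30, 14:45-17:15.
Luca ∩ Pita ∩ Chen ∩ Farrukh: 06:30-07:45, 09:45-11:00, 13:15-13:30, 14:45-15:30.
Luca ∩ Pita ∩ Chen ∩ Farrukh ∩ Gita: 06:30-07:45, 09:45-11:00, 13:15-13:30, 14:45-15:30.
So the common availability across everyone is 06:30-07:45, 09:45-11:00, 13:15-13:30, 14:45-15:30.

06:30-07:45, 09:45-11:00, 13:15-13:30, 14:45-15:30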